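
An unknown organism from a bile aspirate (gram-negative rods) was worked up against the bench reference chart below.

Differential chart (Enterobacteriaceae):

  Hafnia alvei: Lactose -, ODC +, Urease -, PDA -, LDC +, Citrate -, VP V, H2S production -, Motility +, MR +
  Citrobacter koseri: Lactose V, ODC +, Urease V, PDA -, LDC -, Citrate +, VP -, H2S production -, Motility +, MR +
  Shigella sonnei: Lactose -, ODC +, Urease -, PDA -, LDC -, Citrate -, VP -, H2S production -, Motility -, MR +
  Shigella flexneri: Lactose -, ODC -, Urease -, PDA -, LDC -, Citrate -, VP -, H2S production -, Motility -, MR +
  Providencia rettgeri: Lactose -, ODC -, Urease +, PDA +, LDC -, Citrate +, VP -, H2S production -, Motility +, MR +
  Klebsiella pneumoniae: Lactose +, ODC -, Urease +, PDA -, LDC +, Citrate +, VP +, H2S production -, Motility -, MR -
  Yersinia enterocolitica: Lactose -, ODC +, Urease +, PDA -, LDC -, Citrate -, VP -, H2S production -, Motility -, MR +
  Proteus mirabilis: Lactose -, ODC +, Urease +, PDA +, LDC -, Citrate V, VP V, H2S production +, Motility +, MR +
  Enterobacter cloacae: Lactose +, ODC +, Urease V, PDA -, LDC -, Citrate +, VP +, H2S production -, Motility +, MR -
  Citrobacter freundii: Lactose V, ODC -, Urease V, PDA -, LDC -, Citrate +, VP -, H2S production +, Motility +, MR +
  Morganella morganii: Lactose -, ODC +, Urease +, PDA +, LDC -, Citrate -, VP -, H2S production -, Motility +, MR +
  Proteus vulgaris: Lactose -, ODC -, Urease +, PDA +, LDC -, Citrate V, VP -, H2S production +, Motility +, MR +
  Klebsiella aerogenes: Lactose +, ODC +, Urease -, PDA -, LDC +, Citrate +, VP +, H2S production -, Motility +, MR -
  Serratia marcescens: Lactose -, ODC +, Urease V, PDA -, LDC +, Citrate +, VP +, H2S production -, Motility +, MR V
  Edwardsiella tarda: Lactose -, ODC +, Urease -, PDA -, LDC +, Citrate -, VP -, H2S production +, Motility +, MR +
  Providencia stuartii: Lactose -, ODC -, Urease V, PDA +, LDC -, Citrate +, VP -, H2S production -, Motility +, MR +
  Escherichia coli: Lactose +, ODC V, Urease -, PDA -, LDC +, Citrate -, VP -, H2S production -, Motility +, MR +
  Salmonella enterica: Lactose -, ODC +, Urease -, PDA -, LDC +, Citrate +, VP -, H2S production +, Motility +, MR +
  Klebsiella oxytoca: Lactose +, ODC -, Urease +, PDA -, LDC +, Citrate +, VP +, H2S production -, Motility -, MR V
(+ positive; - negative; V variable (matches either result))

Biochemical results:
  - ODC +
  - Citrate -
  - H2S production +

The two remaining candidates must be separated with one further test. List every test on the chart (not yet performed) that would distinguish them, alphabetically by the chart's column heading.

LDC, PDA, Urease

ODC +: excludes 7 organisms — 12 left.
H2S production +: excludes 9 organisms — 3 left.
Citrate -: excludes Salmonella enterica — 2 left.
Two candidates remain: Edwardsiella tarda and Proteus mirabilis.
  Lactose: - vs - — same for both, does not separate.
  Urease: Edwardsiella tarda -, Proteus mirabilis + — discriminates.
  PDA: Edwardsiella tarda -, Proteus mirabilis + — discriminates.
  LDC: Edwardsiella tarda +, Proteus mirabilis - — discriminates.
  VP: - vs V — variable for at least one, does not separate.
  Motility: + vs + — same for both, does not separate.
  MR: + vs + — same for both, does not separate.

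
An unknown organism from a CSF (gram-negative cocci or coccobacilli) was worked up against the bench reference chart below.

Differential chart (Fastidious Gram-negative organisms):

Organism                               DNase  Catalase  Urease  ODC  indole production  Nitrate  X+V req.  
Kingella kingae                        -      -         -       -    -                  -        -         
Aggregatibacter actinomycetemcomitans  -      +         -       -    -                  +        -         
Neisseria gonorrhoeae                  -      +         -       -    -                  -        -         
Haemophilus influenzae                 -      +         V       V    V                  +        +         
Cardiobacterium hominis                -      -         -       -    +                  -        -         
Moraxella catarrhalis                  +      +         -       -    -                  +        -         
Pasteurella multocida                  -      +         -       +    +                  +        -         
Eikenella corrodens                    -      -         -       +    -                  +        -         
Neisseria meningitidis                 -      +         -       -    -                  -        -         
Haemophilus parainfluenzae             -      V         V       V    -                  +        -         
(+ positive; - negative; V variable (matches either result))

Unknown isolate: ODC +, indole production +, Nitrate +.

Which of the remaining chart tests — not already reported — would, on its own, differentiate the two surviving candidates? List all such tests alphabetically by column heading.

X+V req.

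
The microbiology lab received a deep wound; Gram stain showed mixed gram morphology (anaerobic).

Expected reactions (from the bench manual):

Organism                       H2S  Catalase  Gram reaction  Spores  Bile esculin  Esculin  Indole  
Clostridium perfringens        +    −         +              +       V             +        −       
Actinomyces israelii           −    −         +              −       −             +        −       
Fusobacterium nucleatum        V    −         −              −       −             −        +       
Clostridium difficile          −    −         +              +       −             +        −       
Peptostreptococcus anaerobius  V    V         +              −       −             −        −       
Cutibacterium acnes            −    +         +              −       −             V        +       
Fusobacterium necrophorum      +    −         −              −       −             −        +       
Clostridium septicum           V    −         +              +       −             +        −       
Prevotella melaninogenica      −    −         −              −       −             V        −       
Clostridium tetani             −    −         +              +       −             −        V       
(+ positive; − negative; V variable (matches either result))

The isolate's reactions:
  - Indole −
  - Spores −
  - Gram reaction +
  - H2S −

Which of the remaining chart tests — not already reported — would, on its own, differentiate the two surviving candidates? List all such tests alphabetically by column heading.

Gram reaction +: excludes Fusobacterium nucleatum, Fusobacterium necrophorum, Prevotella melaninogenica — 7 left.
Indole −: excludes Cutibacterium acnes — 6 left.
H2S −: excludes Clostridium perfringens — 5 left.
Spores −: excludes Clostridium difficile, Clostridium septicum, Clostridium tetani — 2 left.
Two candidates remain: Actinomyces israelii and Peptostreptococcus anaerobius.
  Catalase: − vs V — variable for at least one, does not separate.
  Bile esculin: − vs − — same for both, does not separate.
  Esculin: Actinomyces israelii +, Peptostreptococcus anaerobius − — discriminates.

Esculin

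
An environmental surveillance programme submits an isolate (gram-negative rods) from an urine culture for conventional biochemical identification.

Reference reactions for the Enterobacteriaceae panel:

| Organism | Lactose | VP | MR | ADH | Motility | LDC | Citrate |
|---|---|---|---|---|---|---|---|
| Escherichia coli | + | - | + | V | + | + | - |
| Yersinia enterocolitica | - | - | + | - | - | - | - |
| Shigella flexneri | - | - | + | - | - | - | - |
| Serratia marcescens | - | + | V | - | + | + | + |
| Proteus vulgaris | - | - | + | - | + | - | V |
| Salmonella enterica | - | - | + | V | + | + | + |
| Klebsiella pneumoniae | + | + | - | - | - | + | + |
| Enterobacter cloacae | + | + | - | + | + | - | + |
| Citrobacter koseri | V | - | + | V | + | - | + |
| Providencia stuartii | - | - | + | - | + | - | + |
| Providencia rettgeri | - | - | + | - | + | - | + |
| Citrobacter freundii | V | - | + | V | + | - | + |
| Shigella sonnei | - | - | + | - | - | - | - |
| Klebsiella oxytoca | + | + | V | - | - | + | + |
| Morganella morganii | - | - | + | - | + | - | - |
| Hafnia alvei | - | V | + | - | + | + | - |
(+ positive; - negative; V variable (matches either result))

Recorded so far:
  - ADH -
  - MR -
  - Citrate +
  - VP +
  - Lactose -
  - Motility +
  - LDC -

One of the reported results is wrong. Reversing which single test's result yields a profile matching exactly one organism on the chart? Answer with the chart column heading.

As reported, no row in the chart matches all 7 reactions.
Reversing ADH → still no organism matches.
Reversing LDC (to +) → unique match: Serratia marcescens.
Reversing Citrate → still no organism matches.
Reversing Motility → still no organism matches.
Reversing MR → still no organism matches.
Reversing VP → still no organism matches.
Reversing Lactose → still no organism matches.

LDC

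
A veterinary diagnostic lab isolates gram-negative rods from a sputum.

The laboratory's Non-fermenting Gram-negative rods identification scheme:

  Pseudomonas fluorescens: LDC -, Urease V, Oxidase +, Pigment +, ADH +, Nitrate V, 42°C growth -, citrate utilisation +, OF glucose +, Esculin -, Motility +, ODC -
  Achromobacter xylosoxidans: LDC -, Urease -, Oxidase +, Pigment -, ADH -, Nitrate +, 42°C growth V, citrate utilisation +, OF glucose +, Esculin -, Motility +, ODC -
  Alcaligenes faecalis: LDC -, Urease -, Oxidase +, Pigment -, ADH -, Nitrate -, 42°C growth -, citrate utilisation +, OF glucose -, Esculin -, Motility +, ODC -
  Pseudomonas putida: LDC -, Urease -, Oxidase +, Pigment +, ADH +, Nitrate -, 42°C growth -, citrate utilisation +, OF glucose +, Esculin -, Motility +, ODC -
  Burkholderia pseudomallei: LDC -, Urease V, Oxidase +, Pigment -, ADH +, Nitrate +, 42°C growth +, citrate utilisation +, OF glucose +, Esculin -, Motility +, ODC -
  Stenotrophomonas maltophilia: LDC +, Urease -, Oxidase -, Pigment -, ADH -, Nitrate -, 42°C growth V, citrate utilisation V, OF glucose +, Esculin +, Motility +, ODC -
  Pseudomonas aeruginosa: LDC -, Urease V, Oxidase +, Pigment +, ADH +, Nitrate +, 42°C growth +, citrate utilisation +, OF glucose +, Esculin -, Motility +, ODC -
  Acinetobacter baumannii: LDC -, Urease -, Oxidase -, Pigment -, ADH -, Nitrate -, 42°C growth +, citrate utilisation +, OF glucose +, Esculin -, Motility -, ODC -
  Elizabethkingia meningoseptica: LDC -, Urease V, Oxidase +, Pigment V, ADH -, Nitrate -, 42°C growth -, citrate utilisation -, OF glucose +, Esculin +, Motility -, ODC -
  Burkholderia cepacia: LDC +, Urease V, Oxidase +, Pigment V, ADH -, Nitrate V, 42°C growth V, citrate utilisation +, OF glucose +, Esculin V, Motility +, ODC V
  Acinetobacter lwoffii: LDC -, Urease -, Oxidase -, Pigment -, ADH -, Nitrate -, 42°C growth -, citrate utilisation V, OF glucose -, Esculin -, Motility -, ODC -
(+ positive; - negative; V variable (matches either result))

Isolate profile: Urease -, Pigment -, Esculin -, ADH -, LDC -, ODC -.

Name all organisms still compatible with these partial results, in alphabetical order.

Achromobacter xylosoxidans, Acinetobacter baumannii, Acinetobacter lwoffii, Alcaligenes faecalis

ODC -: all 11 remaining candidates are consistent.
ADH -: excludes Pseudomonas fluorescens, Pseudomonas putida, Burkholderia pseudomallei, Pseudomonas aeruginosa — 7 left.
Pigment -: all 7 remaining candidates are consistent.
Esculin -: excludes Stenotrophomonas maltophilia, Elizabethkingia meningoseptica — 5 left.
Urease -: all 5 remaining candidates are consistent.
LDC -: excludes Burkholderia cepacia — 4 left.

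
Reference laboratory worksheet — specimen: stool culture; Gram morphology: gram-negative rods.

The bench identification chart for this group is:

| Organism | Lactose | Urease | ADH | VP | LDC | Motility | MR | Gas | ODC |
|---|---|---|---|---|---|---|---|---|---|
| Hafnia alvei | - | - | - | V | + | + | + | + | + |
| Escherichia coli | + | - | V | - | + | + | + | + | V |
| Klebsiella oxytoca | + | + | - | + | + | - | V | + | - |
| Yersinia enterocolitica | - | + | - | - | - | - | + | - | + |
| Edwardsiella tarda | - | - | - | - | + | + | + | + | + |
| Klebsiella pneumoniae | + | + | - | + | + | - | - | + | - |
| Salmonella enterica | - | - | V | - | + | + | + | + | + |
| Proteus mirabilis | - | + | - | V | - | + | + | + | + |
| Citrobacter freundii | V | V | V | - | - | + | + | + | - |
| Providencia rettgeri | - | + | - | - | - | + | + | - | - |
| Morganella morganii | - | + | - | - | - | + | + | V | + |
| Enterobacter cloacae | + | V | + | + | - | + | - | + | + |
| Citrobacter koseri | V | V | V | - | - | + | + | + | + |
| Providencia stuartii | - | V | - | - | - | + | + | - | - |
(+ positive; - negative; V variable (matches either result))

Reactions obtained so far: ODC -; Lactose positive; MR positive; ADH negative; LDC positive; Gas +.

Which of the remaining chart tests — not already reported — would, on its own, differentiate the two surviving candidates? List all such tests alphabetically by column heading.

Motility, Urease, VP

Lactose +: excludes 8 organisms — 6 left.
Gas +: all 6 remaining candidates are consistent.
ODC -: excludes Enterobacter cloacae, Citrobacter koseri — 4 left.
MR +: excludes Klebsiella pneumoniae — 3 left.
ADH -: all 3 remaining candidates are consistent.
LDC +: excludes Citrobacter freundii — 2 left.
Two candidates remain: Escherichia coli and Klebsiella oxytoca.
  Urease: Escherichia coli -, Klebsiella oxytoca + — discriminates.
  VP: Escherichia coli -, Klebsiella oxytoca + — discriminates.
  Motility: Escherichia coli +, Klebsiella oxytoca - — discriminates.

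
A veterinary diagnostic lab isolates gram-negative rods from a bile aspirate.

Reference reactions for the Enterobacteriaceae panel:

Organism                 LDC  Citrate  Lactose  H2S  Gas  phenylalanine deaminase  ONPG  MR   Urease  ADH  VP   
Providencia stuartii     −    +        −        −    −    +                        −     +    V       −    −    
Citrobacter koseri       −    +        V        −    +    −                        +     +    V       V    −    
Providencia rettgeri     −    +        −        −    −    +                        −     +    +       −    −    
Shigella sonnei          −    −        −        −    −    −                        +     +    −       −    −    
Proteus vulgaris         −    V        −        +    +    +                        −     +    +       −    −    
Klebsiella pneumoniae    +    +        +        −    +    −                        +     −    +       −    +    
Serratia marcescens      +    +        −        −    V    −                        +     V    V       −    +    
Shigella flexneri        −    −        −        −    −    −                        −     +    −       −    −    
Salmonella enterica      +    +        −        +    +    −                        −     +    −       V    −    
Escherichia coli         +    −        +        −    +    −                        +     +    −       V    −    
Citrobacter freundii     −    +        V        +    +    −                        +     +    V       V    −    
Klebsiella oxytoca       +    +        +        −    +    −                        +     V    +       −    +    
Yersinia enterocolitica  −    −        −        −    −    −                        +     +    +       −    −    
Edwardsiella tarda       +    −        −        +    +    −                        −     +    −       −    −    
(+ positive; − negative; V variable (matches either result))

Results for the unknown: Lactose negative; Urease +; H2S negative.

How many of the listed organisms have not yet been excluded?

H2S −: excludes Proteus vulgaris, Salmonella enterica, Citrobacter freundii, Edwardsiella tarda — 10 left.
Lactose −: excludes Klebsiella pneumoniae, Escherichia coli, Klebsiella oxytoca — 7 left.
Urease +: excludes Shigella sonnei, Shigella flexneri — 5 left.
Still consistent: Citrobacter koseri, Providencia rettgeri, Providencia stuartii, Serratia marcescens, Yersinia enterocolitica.

5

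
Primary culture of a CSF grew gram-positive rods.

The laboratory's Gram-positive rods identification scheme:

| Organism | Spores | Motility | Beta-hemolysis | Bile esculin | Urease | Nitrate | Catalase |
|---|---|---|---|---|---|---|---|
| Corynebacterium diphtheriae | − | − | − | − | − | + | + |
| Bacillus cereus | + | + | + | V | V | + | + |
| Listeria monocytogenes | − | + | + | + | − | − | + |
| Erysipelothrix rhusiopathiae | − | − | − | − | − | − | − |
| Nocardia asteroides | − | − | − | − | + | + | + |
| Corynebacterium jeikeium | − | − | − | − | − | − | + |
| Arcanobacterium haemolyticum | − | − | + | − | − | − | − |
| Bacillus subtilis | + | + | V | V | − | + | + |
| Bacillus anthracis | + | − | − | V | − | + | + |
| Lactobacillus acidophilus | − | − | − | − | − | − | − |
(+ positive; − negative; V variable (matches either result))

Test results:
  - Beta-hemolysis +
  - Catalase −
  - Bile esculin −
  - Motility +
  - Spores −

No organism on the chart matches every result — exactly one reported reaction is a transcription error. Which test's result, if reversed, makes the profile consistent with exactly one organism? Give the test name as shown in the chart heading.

Motility

As reported, no row in the chart matches all 5 reactions.
Reversing Spores → still no organism matches.
Reversing Catalase → still no organism matches.
Reversing Bile esculin → still no organism matches.
Reversing Beta-hemolysis → still no organism matches.
Reversing Motility (to −) → unique match: Arcanobacterium haemolyticum.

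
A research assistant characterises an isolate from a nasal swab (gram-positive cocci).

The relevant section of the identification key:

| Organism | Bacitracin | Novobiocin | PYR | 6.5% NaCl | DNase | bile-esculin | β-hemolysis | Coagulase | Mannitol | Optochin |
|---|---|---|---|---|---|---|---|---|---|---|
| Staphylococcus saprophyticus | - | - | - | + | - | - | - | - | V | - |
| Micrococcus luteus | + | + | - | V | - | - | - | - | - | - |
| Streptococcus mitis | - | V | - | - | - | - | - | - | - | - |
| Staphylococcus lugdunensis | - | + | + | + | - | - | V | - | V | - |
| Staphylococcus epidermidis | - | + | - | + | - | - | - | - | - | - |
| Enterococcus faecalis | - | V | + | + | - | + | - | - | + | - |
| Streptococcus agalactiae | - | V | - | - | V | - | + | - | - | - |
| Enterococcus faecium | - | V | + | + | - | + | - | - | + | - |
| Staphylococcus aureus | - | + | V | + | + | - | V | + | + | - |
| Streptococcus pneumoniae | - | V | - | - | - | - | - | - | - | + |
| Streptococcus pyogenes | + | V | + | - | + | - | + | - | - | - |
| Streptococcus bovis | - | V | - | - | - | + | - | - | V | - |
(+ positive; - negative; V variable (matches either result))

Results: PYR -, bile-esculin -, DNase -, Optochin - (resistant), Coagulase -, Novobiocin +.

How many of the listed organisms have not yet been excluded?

4

Optochin -: excludes Streptococcus pneumoniae — 11 left.
Novobiocin +: excludes Staphylococcus saprophyticus — 10 left.
Coagulase -: excludes Staphylococcus aureus — 9 left.
PYR -: excludes Staphylococcus lugdunensis, Enterococcus faecalis, Enterococcus faecium, Streptococcus pyogenes — 5 left.
DNase -: all 5 remaining candidates are consistent.
bile-esculin -: excludes Streptococcus bovis — 4 left.
Still consistent: Micrococcus luteus, Staphylococcus epidermidis, Streptococcus agalactiae, Streptococcus mitis.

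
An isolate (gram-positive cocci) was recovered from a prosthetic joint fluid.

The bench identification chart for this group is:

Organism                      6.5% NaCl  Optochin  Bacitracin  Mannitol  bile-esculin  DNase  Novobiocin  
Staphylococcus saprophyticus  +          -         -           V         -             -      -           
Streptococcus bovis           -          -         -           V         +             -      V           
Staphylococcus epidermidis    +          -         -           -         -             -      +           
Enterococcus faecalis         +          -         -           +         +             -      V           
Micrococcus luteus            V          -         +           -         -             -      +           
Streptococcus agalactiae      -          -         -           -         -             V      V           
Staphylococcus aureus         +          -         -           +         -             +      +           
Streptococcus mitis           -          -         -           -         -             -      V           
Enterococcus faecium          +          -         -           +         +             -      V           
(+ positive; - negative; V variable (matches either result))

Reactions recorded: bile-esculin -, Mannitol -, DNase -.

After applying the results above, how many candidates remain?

5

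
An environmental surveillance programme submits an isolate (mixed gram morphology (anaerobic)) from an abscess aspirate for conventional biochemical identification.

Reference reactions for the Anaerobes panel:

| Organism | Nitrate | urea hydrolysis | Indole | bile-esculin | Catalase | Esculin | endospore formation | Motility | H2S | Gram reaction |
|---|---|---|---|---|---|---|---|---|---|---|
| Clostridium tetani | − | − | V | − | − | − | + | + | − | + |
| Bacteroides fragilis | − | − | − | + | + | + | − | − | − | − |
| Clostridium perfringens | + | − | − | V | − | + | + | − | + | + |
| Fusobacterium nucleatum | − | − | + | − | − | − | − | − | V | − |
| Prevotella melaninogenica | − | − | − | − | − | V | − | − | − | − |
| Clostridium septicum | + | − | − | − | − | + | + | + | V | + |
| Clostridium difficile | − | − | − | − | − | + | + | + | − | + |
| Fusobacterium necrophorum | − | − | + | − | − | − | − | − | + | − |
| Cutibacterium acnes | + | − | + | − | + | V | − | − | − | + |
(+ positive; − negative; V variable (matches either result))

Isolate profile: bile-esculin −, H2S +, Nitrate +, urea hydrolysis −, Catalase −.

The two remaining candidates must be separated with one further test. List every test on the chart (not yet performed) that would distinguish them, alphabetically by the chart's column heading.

bile-esculin −: excludes Bacteroides fragilis — 8 left.
H2S +: excludes Clostridium tetani, Prevotella melaninogenica, Clostridium difficile, Cutibacterium acnes — 4 left.
urea hydrolysis −: all 4 remaining candidates are consistent.
Catalase −: all 4 remaining candidates are consistent.
Nitrate +: excludes Fusobacterium nucleatum, Fusobacterium necrophorum — 2 left.
Two candidates remain: Clostridium perfringens and Clostridium septicum.
  Indole: − vs − — same for both, does not separate.
  Esculin: + vs + — same for both, does not separate.
  endospore formation: + vs + — same for both, does not separate.
  Motility: Clostridium perfringens −, Clostridium septicum + — discriminates.
  Gram reaction: + vs + — same for both, does not separate.

Motility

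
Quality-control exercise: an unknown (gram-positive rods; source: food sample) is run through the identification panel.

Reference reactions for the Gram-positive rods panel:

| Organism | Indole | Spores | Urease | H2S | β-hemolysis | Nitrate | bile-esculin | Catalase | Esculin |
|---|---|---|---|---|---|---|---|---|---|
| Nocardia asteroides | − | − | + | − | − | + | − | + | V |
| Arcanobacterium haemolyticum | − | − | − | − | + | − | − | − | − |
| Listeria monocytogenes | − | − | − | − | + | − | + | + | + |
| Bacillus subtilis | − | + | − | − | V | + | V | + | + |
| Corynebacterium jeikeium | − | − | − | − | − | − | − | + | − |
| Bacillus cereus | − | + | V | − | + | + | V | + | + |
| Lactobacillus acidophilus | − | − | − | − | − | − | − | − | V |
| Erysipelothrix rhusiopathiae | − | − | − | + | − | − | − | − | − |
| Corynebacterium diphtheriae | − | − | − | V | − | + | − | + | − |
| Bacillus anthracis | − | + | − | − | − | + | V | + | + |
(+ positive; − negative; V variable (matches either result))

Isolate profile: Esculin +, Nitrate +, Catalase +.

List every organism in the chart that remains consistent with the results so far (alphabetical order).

Catalase +: excludes Arcanobacterium haemolyticum, Lactobacillus acidophilus, Erysipelothrix rhusiopathiae — 7 left.
Esculin +: excludes Corynebacterium jeikeium, Corynebacterium diphtheriae — 5 left.
Nitrate +: excludes Listeria monocytogenes — 4 left.

Bacillus anthracis, Bacillus cereus, Bacillus subtilis, Nocardia asteroides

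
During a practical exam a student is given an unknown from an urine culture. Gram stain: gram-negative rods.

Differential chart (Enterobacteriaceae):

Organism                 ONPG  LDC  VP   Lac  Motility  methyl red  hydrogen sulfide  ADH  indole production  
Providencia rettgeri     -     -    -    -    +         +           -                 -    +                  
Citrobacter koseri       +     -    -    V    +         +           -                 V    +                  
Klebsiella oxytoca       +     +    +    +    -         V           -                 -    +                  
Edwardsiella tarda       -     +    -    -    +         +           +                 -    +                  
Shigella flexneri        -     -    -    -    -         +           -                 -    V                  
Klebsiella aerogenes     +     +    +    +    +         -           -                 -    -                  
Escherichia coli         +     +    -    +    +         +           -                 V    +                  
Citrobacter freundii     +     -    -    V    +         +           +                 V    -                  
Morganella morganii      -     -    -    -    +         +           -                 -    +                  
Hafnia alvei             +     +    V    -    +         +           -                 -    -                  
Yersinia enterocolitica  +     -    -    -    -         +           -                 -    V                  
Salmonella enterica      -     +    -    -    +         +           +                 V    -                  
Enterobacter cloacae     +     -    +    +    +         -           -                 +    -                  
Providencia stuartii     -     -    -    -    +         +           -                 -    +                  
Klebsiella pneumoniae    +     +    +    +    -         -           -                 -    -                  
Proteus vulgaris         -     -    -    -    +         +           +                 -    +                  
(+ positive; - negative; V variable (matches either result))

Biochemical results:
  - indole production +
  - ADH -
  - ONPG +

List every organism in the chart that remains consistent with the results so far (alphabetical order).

Citrobacter koseri, Escherichia coli, Klebsiella oxytoca, Yersinia enterocolitica

ONPG +: excludes 7 organisms — 9 left.
indole production +: excludes 5 organisms — 4 left.
ADH -: all 4 remaining candidates are consistent.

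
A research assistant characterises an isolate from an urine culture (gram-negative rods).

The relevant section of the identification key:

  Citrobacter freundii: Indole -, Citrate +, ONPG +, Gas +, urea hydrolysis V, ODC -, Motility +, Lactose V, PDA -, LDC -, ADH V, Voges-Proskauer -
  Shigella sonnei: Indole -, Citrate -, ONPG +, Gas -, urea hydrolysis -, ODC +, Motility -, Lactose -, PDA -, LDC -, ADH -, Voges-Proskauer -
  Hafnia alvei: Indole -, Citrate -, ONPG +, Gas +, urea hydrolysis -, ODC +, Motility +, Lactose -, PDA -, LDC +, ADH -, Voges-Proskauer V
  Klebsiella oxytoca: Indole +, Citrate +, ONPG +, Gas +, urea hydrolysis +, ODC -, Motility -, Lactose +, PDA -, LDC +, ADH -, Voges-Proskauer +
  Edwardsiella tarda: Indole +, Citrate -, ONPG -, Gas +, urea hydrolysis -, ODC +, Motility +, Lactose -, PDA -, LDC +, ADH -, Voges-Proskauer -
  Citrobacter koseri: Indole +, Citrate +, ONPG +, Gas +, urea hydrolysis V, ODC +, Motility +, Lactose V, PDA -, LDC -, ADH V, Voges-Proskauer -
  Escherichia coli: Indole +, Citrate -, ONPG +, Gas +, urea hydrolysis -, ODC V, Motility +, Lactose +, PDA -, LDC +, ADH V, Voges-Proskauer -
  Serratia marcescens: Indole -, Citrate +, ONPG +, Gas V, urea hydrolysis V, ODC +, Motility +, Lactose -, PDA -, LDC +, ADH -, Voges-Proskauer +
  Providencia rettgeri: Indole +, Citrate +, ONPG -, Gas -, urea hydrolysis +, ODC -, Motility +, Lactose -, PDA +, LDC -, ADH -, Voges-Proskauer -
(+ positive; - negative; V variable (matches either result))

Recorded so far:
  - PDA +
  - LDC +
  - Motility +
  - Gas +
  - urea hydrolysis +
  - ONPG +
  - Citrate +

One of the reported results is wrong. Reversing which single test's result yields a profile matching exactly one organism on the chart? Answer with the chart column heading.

PDA

As reported, no row in the chart matches all 7 reactions.
Reversing urea hydrolysis → still no organism matches.
Reversing LDC → still no organism matches.
Reversing Citrate → still no organism matches.
Reversing Gas → still no organism matches.
Reversing Motility → still no organism matches.
Reversing ONPG → still no organism matches.
Reversing PDA (to -) → unique match: Serratia marcescens.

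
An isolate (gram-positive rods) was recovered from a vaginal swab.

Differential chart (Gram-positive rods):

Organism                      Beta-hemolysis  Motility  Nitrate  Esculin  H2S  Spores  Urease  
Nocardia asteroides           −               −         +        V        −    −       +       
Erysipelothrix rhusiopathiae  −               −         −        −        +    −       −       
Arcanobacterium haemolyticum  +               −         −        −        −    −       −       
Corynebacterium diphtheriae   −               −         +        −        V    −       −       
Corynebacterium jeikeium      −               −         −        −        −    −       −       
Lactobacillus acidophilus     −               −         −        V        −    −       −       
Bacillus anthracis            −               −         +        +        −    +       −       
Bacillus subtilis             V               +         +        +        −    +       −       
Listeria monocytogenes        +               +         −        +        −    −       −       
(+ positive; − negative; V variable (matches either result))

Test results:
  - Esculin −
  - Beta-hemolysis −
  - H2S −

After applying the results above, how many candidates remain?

4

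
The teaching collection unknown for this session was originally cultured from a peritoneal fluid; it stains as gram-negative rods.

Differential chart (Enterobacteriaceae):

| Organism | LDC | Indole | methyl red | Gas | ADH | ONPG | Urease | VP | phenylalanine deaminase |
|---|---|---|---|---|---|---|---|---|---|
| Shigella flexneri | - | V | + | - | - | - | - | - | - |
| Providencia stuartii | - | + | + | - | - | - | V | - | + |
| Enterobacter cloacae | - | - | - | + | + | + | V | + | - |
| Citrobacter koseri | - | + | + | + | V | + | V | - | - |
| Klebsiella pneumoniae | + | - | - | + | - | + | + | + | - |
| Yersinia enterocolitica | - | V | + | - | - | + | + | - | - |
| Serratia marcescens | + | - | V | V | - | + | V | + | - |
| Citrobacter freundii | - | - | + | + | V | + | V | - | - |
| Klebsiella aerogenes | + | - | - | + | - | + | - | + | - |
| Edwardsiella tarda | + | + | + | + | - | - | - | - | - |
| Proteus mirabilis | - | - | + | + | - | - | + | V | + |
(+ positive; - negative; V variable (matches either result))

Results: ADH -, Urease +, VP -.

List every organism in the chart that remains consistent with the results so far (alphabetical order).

Citrobacter freundii, Citrobacter koseri, Proteus mirabilis, Providencia stuartii, Yersinia enterocolitica

ADH -: excludes Enterobacter cloacae — 10 left.
Urease +: excludes Shigella flexneri, Klebsiella aerogenes, Edwardsiella tarda — 7 left.
VP -: excludes Klebsiella pneumoniae, Serratia marcescens — 5 left.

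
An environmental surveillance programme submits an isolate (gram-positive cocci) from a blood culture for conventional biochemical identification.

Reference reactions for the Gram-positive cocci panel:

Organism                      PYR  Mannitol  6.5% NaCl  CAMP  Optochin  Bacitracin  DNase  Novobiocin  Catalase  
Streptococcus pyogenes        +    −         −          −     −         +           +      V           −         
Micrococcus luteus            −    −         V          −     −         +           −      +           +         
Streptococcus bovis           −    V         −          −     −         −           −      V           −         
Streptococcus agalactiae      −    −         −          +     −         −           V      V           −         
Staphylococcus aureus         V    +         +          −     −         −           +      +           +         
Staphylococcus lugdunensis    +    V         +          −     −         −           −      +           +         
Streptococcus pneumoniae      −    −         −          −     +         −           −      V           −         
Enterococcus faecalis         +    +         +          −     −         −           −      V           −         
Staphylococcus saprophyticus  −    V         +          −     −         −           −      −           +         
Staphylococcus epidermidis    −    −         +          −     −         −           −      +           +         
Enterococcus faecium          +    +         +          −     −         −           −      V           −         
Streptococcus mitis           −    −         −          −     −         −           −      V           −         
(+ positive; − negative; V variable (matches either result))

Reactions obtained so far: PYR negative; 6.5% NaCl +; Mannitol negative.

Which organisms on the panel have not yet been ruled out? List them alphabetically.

Micrococcus luteus, Staphylococcus epidermidis, Staphylococcus saprophyticus

PYR −: excludes Streptococcus pyogenes, Staphylococcus lugdunensis, Enterococcus faecalis, Enterococcus faecium — 8 left.
6.5% NaCl +: excludes Streptococcus bovis, Streptococcus agalactiae, Streptococcus pneumoniae, Streptococcus mitis — 4 left.
Mannitol −: excludes Staphylococcus aureus — 3 left.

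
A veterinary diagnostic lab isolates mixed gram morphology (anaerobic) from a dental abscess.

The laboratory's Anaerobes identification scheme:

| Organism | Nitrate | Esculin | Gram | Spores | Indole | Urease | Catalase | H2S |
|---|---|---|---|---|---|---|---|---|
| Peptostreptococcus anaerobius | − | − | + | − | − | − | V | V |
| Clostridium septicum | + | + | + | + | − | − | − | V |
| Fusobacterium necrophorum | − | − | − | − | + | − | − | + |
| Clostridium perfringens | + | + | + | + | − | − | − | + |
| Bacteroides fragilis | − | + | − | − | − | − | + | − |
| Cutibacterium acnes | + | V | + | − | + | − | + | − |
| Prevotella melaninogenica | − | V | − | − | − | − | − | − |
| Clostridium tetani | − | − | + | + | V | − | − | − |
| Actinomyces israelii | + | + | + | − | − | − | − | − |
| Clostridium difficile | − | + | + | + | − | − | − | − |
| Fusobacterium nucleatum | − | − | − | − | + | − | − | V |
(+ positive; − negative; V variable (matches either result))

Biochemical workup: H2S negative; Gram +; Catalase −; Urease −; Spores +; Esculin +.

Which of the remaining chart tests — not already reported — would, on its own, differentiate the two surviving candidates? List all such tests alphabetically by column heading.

Gram +: excludes Fusobacterium necrophorum, Bacteroides fragilis, Prevotella melaninogenica, Fusobacterium nucleatum — 7 left.
Catalase −: excludes Cutibacterium acnes — 6 left.
Esculin +: excludes Peptostreptococcus anaerobius, Clostridium tetani — 4 left.
H2S −: excludes Clostridium perfringens — 3 left.
Urease −: all 3 remaining candidates are consistent.
Spores +: excludes Actinomyces israelii — 2 left.
Two candidates remain: Clostridium difficile and Clostridium septicum.
  Nitrate: Clostridium difficile −, Clostridium septicum + — discriminates.
  Indole: − vs − — same for both, does not separate.

Nitrate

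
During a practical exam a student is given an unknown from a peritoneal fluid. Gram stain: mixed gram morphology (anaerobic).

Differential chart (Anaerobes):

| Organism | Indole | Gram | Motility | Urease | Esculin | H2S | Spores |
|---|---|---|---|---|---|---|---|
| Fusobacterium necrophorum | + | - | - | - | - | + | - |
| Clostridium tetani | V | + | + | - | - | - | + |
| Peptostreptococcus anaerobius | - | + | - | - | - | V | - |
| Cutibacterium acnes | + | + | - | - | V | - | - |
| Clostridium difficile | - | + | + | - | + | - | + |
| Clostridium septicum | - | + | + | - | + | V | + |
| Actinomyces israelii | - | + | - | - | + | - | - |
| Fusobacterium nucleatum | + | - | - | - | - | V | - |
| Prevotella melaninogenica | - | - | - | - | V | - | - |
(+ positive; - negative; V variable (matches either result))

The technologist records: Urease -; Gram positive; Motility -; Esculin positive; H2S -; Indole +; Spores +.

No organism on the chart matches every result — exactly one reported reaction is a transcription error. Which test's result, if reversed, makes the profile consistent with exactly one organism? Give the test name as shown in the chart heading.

Spores

As reported, no row in the chart matches all 7 reactions.
Reversing Spores (to -) → unique match: Cutibacterium acnes.
Reversing Gram → still no organism matches.
Reversing Motility → still no organism matches.
Reversing Urease → still no organism matches.
Reversing H2S → still no organism matches.
Reversing Esculin → still no organism matches.
Reversing Indole → still no organism matches.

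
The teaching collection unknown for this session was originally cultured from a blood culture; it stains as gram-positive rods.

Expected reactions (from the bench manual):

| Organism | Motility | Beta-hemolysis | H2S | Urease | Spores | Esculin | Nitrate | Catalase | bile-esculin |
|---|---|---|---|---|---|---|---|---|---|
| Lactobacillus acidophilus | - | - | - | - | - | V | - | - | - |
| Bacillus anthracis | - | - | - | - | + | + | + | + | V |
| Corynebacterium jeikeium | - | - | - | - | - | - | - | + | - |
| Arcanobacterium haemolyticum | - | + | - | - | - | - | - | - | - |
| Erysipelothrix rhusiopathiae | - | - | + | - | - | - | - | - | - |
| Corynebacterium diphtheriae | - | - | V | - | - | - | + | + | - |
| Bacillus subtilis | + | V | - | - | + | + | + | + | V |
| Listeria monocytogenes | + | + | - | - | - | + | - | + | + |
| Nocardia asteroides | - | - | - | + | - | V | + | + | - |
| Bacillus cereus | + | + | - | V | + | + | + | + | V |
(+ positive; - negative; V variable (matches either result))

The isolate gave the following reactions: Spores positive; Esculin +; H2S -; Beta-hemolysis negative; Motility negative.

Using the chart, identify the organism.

Bacillus anthracis

Motility -: excludes Bacillus subtilis, Listeria monocytogenes, Bacillus cereus — 7 left.
Beta-hemolysis -: excludes Arcanobacterium haemolyticum — 6 left.
Spores +: excludes 5 organisms — 1 left.
H2S -: the one remaining candidate is consistent.
Esculin +: the one remaining candidate is consistent.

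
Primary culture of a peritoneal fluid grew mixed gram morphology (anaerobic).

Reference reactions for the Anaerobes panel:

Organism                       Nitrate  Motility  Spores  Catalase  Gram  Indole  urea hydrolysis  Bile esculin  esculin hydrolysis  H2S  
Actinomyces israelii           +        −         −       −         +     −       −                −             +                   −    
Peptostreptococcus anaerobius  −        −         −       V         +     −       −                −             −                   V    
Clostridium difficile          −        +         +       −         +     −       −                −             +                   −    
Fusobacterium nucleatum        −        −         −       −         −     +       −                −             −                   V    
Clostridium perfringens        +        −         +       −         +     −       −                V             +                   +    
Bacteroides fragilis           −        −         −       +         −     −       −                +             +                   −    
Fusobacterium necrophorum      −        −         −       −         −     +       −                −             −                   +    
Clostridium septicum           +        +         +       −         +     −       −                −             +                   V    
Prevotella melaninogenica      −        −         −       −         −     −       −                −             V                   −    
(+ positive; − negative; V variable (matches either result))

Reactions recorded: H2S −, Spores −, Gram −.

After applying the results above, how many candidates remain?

Spores −: excludes Clostridium difficile, Clostridium perfringens, Clostridium septicum — 6 left.
H2S −: excludes Fusobacterium necrophorum — 5 left.
Gram −: excludes Actinomyces israelii, Peptostreptococcus anaerobius — 3 left.
Still consistent: Bacteroides fragilis, Fusobacterium nucleatum, Prevotella melaninogenica.

3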